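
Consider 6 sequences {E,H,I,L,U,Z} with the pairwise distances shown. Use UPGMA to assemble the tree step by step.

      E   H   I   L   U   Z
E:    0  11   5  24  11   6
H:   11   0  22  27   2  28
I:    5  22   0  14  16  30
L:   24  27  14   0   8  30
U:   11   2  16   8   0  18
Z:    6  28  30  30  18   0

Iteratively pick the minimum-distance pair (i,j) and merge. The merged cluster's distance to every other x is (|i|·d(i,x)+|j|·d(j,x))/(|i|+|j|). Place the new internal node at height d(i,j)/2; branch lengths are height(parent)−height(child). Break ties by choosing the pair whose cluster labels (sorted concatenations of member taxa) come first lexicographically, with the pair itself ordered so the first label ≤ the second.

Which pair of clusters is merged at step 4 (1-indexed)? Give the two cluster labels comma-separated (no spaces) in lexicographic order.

EHIU,L

step 1: merge (H,U) at d=2; branch lengths H→1, U→1; new cluster HU
  updated: d(E,HU)=11, d(HU,I)=19, d(HU,L)=35/2, d(HU,Z)=23
step 2: merge (E,I) at d=5; branch lengths E→5/2, I→5/2; new cluster EI
  updated: d(EI,HU)=15, d(EI,L)=19, d(EI,Z)=18
step 3: merge (EI,HU) at d=15; branch lengths EI→5, HU→13/2; new cluster EHIU
  updated: d(EHIU,L)=73/4, d(EHIU,Z)=41/2
step 4: merge (EHIU,L) at d=73/4; branch lengths EHIU→13/8, L→73/8; new cluster EHILU
  updated: d(EHILU,Z)=112/5
step 5: merge (EHILU,Z) at d=112/5; branch lengths EHILU→83/40, Z→56/5; new cluster EHILUZ
final tree: ((((E:5/2,I:5/2):5,(H:1,U:1):13/2):13/8,L:73/8):83/40,Z:56/5)
total length: 1701/40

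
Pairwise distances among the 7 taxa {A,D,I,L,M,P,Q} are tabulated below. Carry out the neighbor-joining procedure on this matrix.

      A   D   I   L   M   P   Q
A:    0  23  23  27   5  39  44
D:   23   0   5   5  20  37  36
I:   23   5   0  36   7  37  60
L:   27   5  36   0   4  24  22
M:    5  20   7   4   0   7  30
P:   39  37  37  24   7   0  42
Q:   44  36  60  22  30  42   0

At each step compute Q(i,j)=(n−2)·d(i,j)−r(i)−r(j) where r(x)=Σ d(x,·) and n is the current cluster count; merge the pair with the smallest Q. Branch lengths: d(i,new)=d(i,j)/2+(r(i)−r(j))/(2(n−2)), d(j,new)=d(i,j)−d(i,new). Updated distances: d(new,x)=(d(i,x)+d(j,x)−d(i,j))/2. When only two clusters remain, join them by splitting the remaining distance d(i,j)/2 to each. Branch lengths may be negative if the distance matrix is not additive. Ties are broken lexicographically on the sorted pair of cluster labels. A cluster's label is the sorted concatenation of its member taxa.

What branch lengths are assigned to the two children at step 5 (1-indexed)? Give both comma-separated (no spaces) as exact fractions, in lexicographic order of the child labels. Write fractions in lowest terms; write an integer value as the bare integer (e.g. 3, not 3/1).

27/8,-123/16

iteration 1: select D,I (d=5, Q=-269); attach at lengths (-17/10, 67/10); label the merged cluster DI
  updated: d(A,DI)=41/2, d(DI,L)=18, d(DI,M)=11, d(DI,P)=69/2, d(DI,Q)=91/2
iteration 2: select L,Q (d=22, Q=-381/2); attach at lengths (-1/16, 353/16); label the merged cluster LQ
  updated: d(A,LQ)=49/2, d(DI,LQ)=83/4, d(LQ,M)=6, d(LQ,P)=22
iteration 3: select A,DI (d=41/2, Q=-457/4); attach at lengths (85/8, 79/8); label the merged cluster ADI
  updated: d(ADI,LQ)=99/8, d(ADI,M)=-9/4, d(ADI,P)=53/2
iteration 4: select ADI,LQ (d=99/8, Q=-209/4); attach at lengths (21/4, 57/8); label the merged cluster ADILQ
  updated: d(ADILQ,M)=-69/16, d(ADILQ,P)=289/16
iteration 5: select ADILQ,M (d=-69/16, Q=-83/4); attach at lengths (27/8, -123/16); label the merged cluster ADILMQ
  updated: d(ADILMQ,P)=235/16
iteration 6: select ADILMQ,P (d=235/16); attach at lengths (235/32, 235/32); label the merged cluster ADILMPQ
final tree: ((((A:85/8,(D:-17/10,I:67/10):79/8):21/4,(L:-1/16,Q:353/16):57/8):27/8,M:-123/16):235/32,P:235/32)
total length: 281/4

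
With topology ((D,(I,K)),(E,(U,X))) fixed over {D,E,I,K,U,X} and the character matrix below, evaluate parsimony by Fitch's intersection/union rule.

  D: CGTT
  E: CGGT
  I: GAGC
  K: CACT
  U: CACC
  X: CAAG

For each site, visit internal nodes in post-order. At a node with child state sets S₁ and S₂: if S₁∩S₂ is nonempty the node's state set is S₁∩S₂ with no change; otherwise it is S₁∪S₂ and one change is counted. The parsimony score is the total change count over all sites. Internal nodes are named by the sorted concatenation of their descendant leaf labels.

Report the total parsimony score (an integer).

site 0, node IK: I={G} ∪ K={C} → {C,G} (+1)
site 0, node DIK: D={C} ∩ IK={C,G} → {C} (+0)
site 0, node UX: U={C} ∩ X={C} → {C} (+0)
site 0, node EUX: E={C} ∩ UX={C} → {C} (+0)
site 0, node DEIKUX: DIK={C} ∩ EUX={C} → {C} (+0)
site 1, node IK: I={A} ∩ K={A} → {A} (+0)
site 1, node DIK: D={G} ∪ IK={A} → {A,G} (+1)
site 1, node UX: U={A} ∩ X={A} → {A} (+0)
site 1, node EUX: E={G} ∪ UX={A} → {A,G} (+1)
site 1, node DEIKUX: DIK={A,G} ∩ EUX={A,G} → {A,G} (+0)
site 2, node IK: I={G} ∪ K={C} → {C,G} (+1)
site 2, node DIK: D={T} ∪ IK={C,G} → {C,G,T} (+1)
site 2, node UX: U={C} ∪ X={A} → {A,C} (+1)
site 2, node EUX: E={G} ∪ UX={A,C} → {A,C,G} (+1)
site 2, node DEIKUX: DIK={C,G,T} ∩ EUX={A,C,G} → {C,G} (+0)
site 3, node IK: I={C} ∪ K={T} → {C,T} (+1)
site 3, node DIK: D={T} ∩ IK={C,T} → {T} (+0)
site 3, node UX: U={C} ∪ X={G} → {C,G} (+1)
site 3, node EUX: E={T} ∪ UX={C,G} → {C,G,T} (+1)
site 3, node DEIKUX: DIK={T} ∩ EUX={C,G,T} → {T} (+0)
per-site changes: [1, 2, 4, 3]; total = 10

10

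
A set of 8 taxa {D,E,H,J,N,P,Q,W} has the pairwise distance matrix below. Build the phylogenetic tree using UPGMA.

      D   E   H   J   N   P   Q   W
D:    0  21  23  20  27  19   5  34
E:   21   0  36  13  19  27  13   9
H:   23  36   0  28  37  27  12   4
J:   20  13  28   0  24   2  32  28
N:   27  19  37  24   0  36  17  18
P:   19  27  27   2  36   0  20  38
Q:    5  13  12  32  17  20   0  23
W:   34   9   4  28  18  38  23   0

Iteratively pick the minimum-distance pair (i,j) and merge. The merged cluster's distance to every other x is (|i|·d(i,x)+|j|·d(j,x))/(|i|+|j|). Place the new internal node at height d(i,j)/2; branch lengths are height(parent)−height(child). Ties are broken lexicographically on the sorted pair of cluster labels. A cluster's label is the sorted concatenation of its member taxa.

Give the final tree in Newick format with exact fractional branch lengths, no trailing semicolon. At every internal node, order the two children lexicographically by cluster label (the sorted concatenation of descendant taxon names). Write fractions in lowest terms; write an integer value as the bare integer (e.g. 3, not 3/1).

(((((D:5/2,Q:5/2):6,E:17/2):2,N:21/2):23/16,(J:1,P:1):175/16):53/48,(H:2,W:2):265/24)

step 1: merge (J,P) at d=2; branch lengths J→1, P→1; new cluster JP
  updated: d(D,JP)=39/2, d(E,JP)=20, d(H,JP)=55/2, d(JP,N)=30, d(JP,Q)=26, d(JP,W)=33
step 2: merge (H,W) at d=4; branch lengths H→2, W→2; new cluster HW
  updated: d(D,HW)=57/2, d(E,HW)=45/2, d(HW,JP)=121/4, d(HW,N)=55/2, d(HW,Q)=35/2
step 3: merge (D,Q) at d=5; branch lengths D→5/2, Q→5/2; new cluster DQ
  updated: d(DQ,E)=17, d(DQ,HW)=23, d(DQ,JP)=91/4, d(DQ,N)=22
step 4: merge (DQ,E) at d=17; branch lengths DQ→6, E→17/2; new cluster DEQ
  updated: d(DEQ,HW)=137/6, d(DEQ,JP)=131/6, d(DEQ,N)=21
step 5: merge (DEQ,N) at d=21; branch lengths DEQ→2, N→21/2; new cluster DENQ
  updated: d(DENQ,HW)=24, d(DENQ,JP)=191/8
step 6: merge (DENQ,JP) at d=191/8; branch lengths DENQ→23/16, JP→175/16; new cluster DEJNPQ
  updated: d(DEJNPQ,HW)=313/12
step 7: merge (DEJNPQ,HW) at d=313/12; branch lengths DEJNPQ→53/48, HW→265/24; new cluster DEHJNPQW
final tree: (((((D:5/2,Q:5/2):6,E:17/2):2,N:21/2):23/16,(J:1,P:1):175/16):53/48,(H:2,W:2):265/24)
total length: 3001/48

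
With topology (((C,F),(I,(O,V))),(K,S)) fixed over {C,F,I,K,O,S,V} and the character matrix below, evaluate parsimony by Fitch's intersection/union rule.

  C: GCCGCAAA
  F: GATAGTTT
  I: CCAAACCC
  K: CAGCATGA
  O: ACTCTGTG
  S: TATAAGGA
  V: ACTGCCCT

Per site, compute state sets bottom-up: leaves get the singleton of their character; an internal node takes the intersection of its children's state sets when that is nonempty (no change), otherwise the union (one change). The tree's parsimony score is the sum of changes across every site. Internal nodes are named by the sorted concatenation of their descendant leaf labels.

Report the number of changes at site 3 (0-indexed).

CF@0: {G} ∩ {G} = {G} (intersection, +0)
OV@0: {A} ∩ {A} = {A} (intersection, +0)
IOV@0: {C} ∪ {A} = {A,C} (union, +1)
CFIOV@0: {G} ∪ {A,C} = {A,C,G} (union, +1)
KS@0: {C} ∪ {T} = {C,T} (union, +1)
CFIKOSV@0: {A,C,G} ∩ {C,T} = {C} (intersection, +0)
CF@1: {C} ∪ {A} = {A,C} (union, +1)
OV@1: {C} ∩ {C} = {C} (intersection, +0)
IOV@1: {C} ∩ {C} = {C} (intersection, +0)
CFIOV@1: {A,C} ∩ {C} = {C} (intersection, +0)
KS@1: {A} ∩ {A} = {A} (intersection, +0)
CFIKOSV@1: {C} ∪ {A} = {A,C} (union, +1)
CF@2: {C} ∪ {T} = {C,T} (union, +1)
OV@2: {T} ∩ {T} = {T} (intersection, +0)
IOV@2: {A} ∪ {T} = {A,T} (union, +1)
CFIOV@2: {C,T} ∩ {A,T} = {T} (intersection, +0)
KS@2: {G} ∪ {T} = {G,T} (union, +1)
CFIKOSV@2: {T} ∩ {G,T} = {T} (intersection, +0)
CF@3: {G} ∪ {A} = {A,G} (union, +1)
OV@3: {C} ∪ {G} = {C,G} (union, +1)
IOV@3: {A} ∪ {C,G} = {A,C,G} (union, +1)
CFIOV@3: {A,G} ∩ {A,C,G} = {A,G} (intersection, +0)
KS@3: {C} ∪ {A} = {A,C} (union, +1)
CFIKOSV@3: {A,G} ∩ {A,C} = {A} (intersection, +0)
CF@4: {C} ∪ {G} = {C,G} (union, +1)
OV@4: {T} ∪ {C} = {C,T} (union, +1)
IOV@4: {A} ∪ {C,T} = {A,C,T} (union, +1)
CFIOV@4: {C,G} ∩ {A,C,T} = {C} (intersection, +0)
KS@4: {A} ∩ {A} = {A} (intersection, +0)
CFIKOSV@4: {C} ∪ {A} = {A,C} (union, +1)
CF@5: {A} ∪ {T} = {A,T} (union, +1)
OV@5: {G} ∪ {C} = {C,G} (union, +1)
IOV@5: {C} ∩ {C,G} = {C} (intersection, +0)
CFIOV@5: {A,T} ∪ {C} = {A,C,T} (union, +1)
KS@5: {T} ∪ {G} = {G,T} (union, +1)
CFIKOSV@5: {A,C,T} ∩ {G,T} = {T} (intersection, +0)
CF@6: {A} ∪ {T} = {A,T} (union, +1)
OV@6: {T} ∪ {C} = {C,T} (union, +1)
IOV@6: {C} ∩ {C,T} = {C} (intersection, +0)
CFIOV@6: {A,T} ∪ {C} = {A,C,T} (union, +1)
KS@6: {G} ∩ {G} = {G} (intersection, +0)
CFIKOSV@6: {A,C,T} ∪ {G} = {A,C,G,T} (union, +1)
CF@7: {A} ∪ {T} = {A,T} (union, +1)
OV@7: {G} ∪ {T} = {G,T} (union, +1)
IOV@7: {C} ∪ {G,T} = {C,G,T} (union, +1)
CFIOV@7: {A,T} ∩ {C,G,T} = {T} (intersection, +0)
KS@7: {A} ∩ {A} = {A} (intersection, +0)
CFIKOSV@7: {T} ∪ {A} = {A,T} (union, +1)
per-site changes: [3, 2, 3, 4, 4, 4, 4, 4]; total = 28

4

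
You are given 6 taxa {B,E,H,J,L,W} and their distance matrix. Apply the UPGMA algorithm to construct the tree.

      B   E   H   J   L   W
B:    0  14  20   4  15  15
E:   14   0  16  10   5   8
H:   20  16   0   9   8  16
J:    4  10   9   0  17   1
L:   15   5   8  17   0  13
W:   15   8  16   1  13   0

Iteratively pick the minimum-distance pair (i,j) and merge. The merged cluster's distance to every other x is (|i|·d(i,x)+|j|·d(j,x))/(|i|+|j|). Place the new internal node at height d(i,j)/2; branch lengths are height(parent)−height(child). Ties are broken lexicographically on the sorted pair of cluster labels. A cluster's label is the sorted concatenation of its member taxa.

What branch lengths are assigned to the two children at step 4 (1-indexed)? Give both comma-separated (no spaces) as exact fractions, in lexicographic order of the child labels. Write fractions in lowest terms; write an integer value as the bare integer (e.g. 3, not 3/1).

iteration 1: select J,W (d=1); attach at lengths (1/2, 1/2); label the merged cluster JW
  updated: d(B,JW)=19/2, d(E,JW)=9, d(H,JW)=25/2, d(JW,L)=15
iteration 2: select E,L (d=5); attach at lengths (5/2, 5/2); label the merged cluster EL
  updated: d(B,EL)=29/2, d(EL,H)=12, d(EL,JW)=12
iteration 3: select B,JW (d=19/2); attach at lengths (19/4, 17/4); label the merged cluster BJW
  updated: d(BJW,EL)=77/6, d(BJW,H)=15
iteration 4: select EL,H (d=12); attach at lengths (7/2, 6); label the merged cluster EHL
  updated: d(BJW,EHL)=122/9
iteration 5: select BJW,EHL (d=122/9); attach at lengths (73/36, 7/9); label the merged cluster BEHJLW
final tree: ((B:19/4,(J:1/2,W:1/2):17/4):73/36,((E:5/2,L:5/2):7/2,H:6):7/9)
total length: 983/36

7/2,6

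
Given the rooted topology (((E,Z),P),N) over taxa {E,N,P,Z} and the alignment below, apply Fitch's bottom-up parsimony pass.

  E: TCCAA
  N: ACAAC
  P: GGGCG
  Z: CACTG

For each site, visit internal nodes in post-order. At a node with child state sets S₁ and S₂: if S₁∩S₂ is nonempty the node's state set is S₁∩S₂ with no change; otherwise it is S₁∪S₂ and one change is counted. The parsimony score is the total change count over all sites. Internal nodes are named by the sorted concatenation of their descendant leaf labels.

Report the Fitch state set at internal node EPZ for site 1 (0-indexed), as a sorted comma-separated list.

EZ@0: {T} ∪ {C} = {C,T} (union, +1)
EPZ@0: {C,T} ∪ {G} = {C,G,T} (union, +1)
ENPZ@0: {C,G,T} ∪ {A} = {A,C,G,T} (union, +1)
EZ@1: {C} ∪ {A} = {A,C} (union, +1)
EPZ@1: {A,C} ∪ {G} = {A,C,G} (union, +1)
ENPZ@1: {A,C,G} ∩ {C} = {C} (intersection, +0)
EZ@2: {C} ∩ {C} = {C} (intersection, +0)
EPZ@2: {C} ∪ {G} = {C,G} (union, +1)
ENPZ@2: {C,G} ∪ {A} = {A,C,G} (union, +1)
EZ@3: {A} ∪ {T} = {A,T} (union, +1)
EPZ@3: {A,T} ∪ {C} = {A,C,T} (union, +1)
ENPZ@3: {A,C,T} ∩ {A} = {A} (intersection, +0)
EZ@4: {A} ∪ {G} = {A,G} (union, +1)
EPZ@4: {A,G} ∩ {G} = {G} (intersection, +0)
ENPZ@4: {G} ∪ {C} = {C,G} (union, +1)
per-site changes: [3, 2, 2, 2, 2]; total = 11

A,C,G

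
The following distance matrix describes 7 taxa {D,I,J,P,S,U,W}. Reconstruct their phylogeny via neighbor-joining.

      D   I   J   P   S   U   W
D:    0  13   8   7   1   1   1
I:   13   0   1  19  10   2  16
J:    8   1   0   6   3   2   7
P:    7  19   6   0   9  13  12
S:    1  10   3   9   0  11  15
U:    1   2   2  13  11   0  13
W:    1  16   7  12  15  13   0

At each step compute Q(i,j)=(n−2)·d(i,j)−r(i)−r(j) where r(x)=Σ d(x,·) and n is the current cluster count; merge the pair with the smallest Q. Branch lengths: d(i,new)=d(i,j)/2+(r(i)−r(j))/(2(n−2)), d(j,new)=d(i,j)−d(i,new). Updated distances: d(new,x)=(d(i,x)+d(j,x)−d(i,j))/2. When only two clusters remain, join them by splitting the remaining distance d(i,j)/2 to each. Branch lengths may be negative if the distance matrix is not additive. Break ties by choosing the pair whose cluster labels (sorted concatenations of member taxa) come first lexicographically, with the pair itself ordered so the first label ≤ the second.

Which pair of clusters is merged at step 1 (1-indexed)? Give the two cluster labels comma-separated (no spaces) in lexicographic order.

1. join I+U (d=2, Q=-93) ⇒ IU; edges |I|=29/10, |U|=-9/10
  updated: d(D,IU)=6, d(IU,J)=1/2, d(IU,P)=15, d(IU,S)=19/2, d(IU,W)=27/2
2. join D+W (d=1, Q=-135/2) ⇒ DW; edges |D|=-43/16, |W|=59/16
  updated: d(DW,IU)=37/4, d(DW,J)=7, d(DW,P)=9, d(DW,S)=15/2
3. join IU+J (d=1/2, Q=-197/4) ⇒ IJU; edges |IU|=77/24, |J|=-65/24
  updated: d(DW,IJU)=63/8, d(IJU,P)=41/4, d(IJU,S)=6
4. join DW+P (d=9, Q=-277/8) ⇒ DPW; edges |DW|=113/32, |P|=175/32
  updated: d(DPW,IJU)=73/16, d(DPW,S)=15/4
5. join DPW+IJU (d=73/16, Q=-229/16) ⇒ DIJPUW; edges |DPW|=37/32, |IJU|=109/32
  updated: d(DIJPUW,S)=83/32
6. join DIJPUW+S (d=83/32) ⇒ DIJPSUW; edges |DIJPUW|=83/64, |S|=83/64
final tree: ((((D:-43/16,W:59/16):113/32,P:175/32):37/32,((I:29/10,U:-9/10):77/24,J:-65/24):109/32):83/64,S:83/64)
total length: 629/32

I,U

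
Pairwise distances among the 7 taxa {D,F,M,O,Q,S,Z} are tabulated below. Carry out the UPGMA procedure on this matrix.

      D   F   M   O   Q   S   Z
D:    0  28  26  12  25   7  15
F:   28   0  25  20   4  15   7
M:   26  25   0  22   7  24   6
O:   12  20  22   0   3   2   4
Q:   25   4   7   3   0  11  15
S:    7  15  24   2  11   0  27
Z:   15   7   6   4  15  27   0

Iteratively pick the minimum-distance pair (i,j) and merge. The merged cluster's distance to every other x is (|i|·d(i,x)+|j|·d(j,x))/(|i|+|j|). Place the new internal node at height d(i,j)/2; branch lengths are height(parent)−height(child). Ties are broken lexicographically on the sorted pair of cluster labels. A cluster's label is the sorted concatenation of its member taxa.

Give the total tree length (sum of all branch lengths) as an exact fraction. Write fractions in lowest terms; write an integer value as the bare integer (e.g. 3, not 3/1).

215/6

step 1: merge (O,S) at d=2; branch lengths O→1, S→1; new cluster OS
  updated: d(D,OS)=19/2, d(F,OS)=35/2, d(M,OS)=23, d(OS,Q)=7, d(OS,Z)=31/2
step 2: merge (F,Q) at d=4; branch lengths F→2, Q→2; new cluster FQ
  updated: d(D,FQ)=53/2, d(FQ,M)=16, d(FQ,OS)=49/4, d(FQ,Z)=11
step 3: merge (M,Z) at d=6; branch lengths M→3, Z→3; new cluster MZ
  updated: d(D,MZ)=41/2, d(FQ,MZ)=27/2, d(MZ,OS)=77/4
step 4: merge (D,OS) at d=19/2; branch lengths D→19/4, OS→15/4; new cluster DOS
  updated: d(DOS,FQ)=17, d(DOS,MZ)=59/3
step 5: merge (FQ,MZ) at d=27/2; branch lengths FQ→19/4, MZ→15/4; new cluster FMQZ
  updated: d(DOS,FMQZ)=55/3
step 6: merge (DOS,FMQZ) at d=55/3; branch lengths DOS→53/12, FMQZ→29/12; new cluster DFMOQSZ
final tree: ((D:19/4,(O:1,S:1):15/4):53/12,((F:2,Q:2):19/4,(M:3,Z:3):15/4):29/12)
total length: 215/6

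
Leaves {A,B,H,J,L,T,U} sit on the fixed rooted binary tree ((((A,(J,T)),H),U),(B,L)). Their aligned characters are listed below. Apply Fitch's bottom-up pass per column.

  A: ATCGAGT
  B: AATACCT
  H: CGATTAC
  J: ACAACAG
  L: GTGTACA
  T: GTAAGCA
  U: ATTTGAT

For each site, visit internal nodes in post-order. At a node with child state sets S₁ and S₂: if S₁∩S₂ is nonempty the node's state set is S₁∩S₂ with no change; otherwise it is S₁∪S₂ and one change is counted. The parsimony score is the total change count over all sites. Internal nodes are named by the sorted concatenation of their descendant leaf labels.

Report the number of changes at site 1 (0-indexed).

JT@0: {A} ∪ {G} = {A,G} (union, +1)
AJT@0: {A} ∩ {A,G} = {A} (intersection, +0)
AHJT@0: {A} ∪ {C} = {A,C} (union, +1)
AHJTU@0: {A,C} ∩ {A} = {A} (intersection, +0)
BL@0: {A} ∪ {G} = {A,G} (union, +1)
ABHJLTU@0: {A} ∩ {A,G} = {A} (intersection, +0)
JT@1: {C} ∪ {T} = {C,T} (union, +1)
AJT@1: {T} ∩ {C,T} = {T} (intersection, +0)
AHJT@1: {T} ∪ {G} = {G,T} (union, +1)
AHJTU@1: {G,T} ∩ {T} = {T} (intersection, +0)
BL@1: {A} ∪ {T} = {A,T} (union, +1)
ABHJLTU@1: {T} ∩ {A,T} = {T} (intersection, +0)
JT@2: {A} ∩ {A} = {A} (intersection, +0)
AJT@2: {C} ∪ {A} = {A,C} (union, +1)
AHJT@2: {A,C} ∩ {A} = {A} (intersection, +0)
AHJTU@2: {A} ∪ {T} = {A,T} (union, +1)
BL@2: {T} ∪ {G} = {G,T} (union, +1)
ABHJLTU@2: {A,T} ∩ {G,T} = {T} (intersection, +0)
JT@3: {A} ∩ {A} = {A} (intersection, +0)
AJT@3: {G} ∪ {A} = {A,G} (union, +1)
AHJT@3: {A,G} ∪ {T} = {A,G,T} (union, +1)
AHJTU@3: {A,G,T} ∩ {T} = {T} (intersection, +0)
BL@3: {A} ∪ {T} = {A,T} (union, +1)
ABHJLTU@3: {T} ∩ {A,T} = {T} (intersection, +0)
JT@4: {C} ∪ {G} = {C,G} (union, +1)
AJT@4: {A} ∪ {C,G} = {A,C,G} (union, +1)
AHJT@4: {A,C,G} ∪ {T} = {A,C,G,T} (union, +1)
AHJTU@4: {A,C,G,T} ∩ {G} = {G} (intersection, +0)
BL@4: {C} ∪ {A} = {A,C} (union, +1)
ABHJLTU@4: {G} ∪ {A,C} = {A,C,G} (union, +1)
JT@5: {A} ∪ {C} = {A,C} (union, +1)
AJT@5: {G} ∪ {A,C} = {A,C,G} (union, +1)
AHJT@5: {A,C,G} ∩ {A} = {A} (intersection, +0)
AHJTU@5: {A} ∩ {A} = {A} (intersection, +0)
BL@5: {C} ∩ {C} = {C} (intersection, +0)
ABHJLTU@5: {A} ∪ {C} = {A,C} (union, +1)
JT@6: {G} ∪ {A} = {A,G} (union, +1)
AJT@6: {T} ∪ {A,G} = {A,G,T} (union, +1)
AHJT@6: {A,G,T} ∪ {C} = {A,C,G,T} (union, +1)
AHJTU@6: {A,C,G,T} ∩ {T} = {T} (intersection, +0)
BL@6: {T} ∪ {A} = {A,T} (union, +1)
ABHJLTU@6: {T} ∩ {A,T} = {T} (intersection, +0)
per-site changes: [3, 3, 3, 3, 5, 3, 4]; total = 24

3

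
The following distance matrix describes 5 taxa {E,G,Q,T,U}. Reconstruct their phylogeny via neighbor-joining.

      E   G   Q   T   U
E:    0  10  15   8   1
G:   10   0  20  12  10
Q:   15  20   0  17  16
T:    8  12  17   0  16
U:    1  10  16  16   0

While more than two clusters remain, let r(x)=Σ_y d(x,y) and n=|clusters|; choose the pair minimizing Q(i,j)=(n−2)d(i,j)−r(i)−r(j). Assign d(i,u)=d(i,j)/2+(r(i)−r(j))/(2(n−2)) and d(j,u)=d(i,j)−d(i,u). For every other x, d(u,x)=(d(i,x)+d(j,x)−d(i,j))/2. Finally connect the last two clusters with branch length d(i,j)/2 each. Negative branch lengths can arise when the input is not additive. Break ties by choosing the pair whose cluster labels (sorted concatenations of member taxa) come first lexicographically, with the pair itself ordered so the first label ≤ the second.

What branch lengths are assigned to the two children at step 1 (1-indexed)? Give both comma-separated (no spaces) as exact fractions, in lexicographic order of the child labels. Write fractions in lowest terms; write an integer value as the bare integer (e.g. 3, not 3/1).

step 1: merge (E,U) at d=1, Q=-74; branch lengths E→-1, U→2; new cluster EU
  updated: d(EU,G)=19/2, d(EU,Q)=15, d(EU,T)=23/2
step 2: merge (EU,G) at d=19/2, Q=-117/2; branch lengths EU→27/8, G→49/8; new cluster EGU
  updated: d(EGU,Q)=51/4, d(EGU,T)=7
step 3: merge (EGU,Q) at d=51/4, Q=-147/4; branch lengths EGU→11/8, Q→91/8; new cluster EGQU
  updated: d(EGQU,T)=45/8
step 4: merge (EGQU,T) at d=45/8; branch lengths EGQU→45/16, T→45/16; new cluster EGQTU
final tree: ((((E:-1,U:2):27/8,G:49/8):11/8,Q:91/8):45/16,T:45/16)
total length: 231/8

-1,2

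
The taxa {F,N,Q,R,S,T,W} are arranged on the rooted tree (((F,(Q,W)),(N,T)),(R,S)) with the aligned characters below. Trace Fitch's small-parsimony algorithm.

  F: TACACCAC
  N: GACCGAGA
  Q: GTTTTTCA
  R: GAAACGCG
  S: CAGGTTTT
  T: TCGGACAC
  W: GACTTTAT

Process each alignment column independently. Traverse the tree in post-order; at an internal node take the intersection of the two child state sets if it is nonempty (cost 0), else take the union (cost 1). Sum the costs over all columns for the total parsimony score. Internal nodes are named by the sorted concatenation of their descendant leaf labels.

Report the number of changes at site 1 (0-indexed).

2

QW@0: {G} ∩ {G} = {G} (intersection, +0)
FQW@0: {T} ∪ {G} = {G,T} (union, +1)
NT@0: {G} ∪ {T} = {G,T} (union, +1)
FNQTW@0: {G,T} ∩ {G,T} = {G,T} (intersection, +0)
RS@0: {G} ∪ {C} = {C,G} (union, +1)
FNQRSTW@0: {G,T} ∩ {C,G} = {G} (intersection, +0)
QW@1: {T} ∪ {A} = {A,T} (union, +1)
FQW@1: {A} ∩ {A,T} = {A} (intersection, +0)
NT@1: {A} ∪ {C} = {A,C} (union, +1)
FNQTW@1: {A} ∩ {A,C} = {A} (intersection, +0)
RS@1: {A} ∩ {A} = {A} (intersection, +0)
FNQRSTW@1: {A} ∩ {A} = {A} (intersection, +0)
QW@2: {T} ∪ {C} = {C,T} (union, +1)
FQW@2: {C} ∩ {C,T} = {C} (intersection, +0)
NT@2: {C} ∪ {G} = {C,G} (union, +1)
FNQTW@2: {C} ∩ {C,G} = {C} (intersection, +0)
RS@2: {A} ∪ {G} = {A,G} (union, +1)
FNQRSTW@2: {C} ∪ {A,G} = {A,C,G} (union, +1)
QW@3: {T} ∩ {T} = {T} (intersection, +0)
FQW@3: {A} ∪ {T} = {A,T} (union, +1)
NT@3: {C} ∪ {G} = {C,G} (union, +1)
FNQTW@3: {A,T} ∪ {C,G} = {A,C,G,T} (union, +1)
RS@3: {A} ∪ {G} = {A,G} (union, +1)
FNQRSTW@3: {A,C,G,T} ∩ {A,G} = {A,G} (intersection, +0)
QW@4: {T} ∩ {T} = {T} (intersection, +0)
FQW@4: {C} ∪ {T} = {C,T} (union, +1)
NT@4: {G} ∪ {A} = {A,G} (union, +1)
FNQTW@4: {C,T} ∪ {A,G} = {A,C,G,T} (union, +1)
RS@4: {C} ∪ {T} = {C,T} (union, +1)
FNQRSTW@4: {A,C,G,T} ∩ {C,T} = {C,T} (intersection, +0)
QW@5: {T} ∩ {T} = {T} (intersection, +0)
FQW@5: {C} ∪ {T} = {C,T} (union, +1)
NT@5: {A} ∪ {C} = {A,C} (union, +1)
FNQTW@5: {C,T} ∩ {A,C} = {C} (intersection, +0)
RS@5: {G} ∪ {T} = {G,T} (union, +1)
FNQRSTW@5: {C} ∪ {G,T} = {C,G,T} (union, +1)
QW@6: {C} ∪ {A} = {A,C} (union, +1)
FQW@6: {A} ∩ {A,C} = {A} (intersection, +0)
NT@6: {G} ∪ {A} = {A,G} (union, +1)
FNQTW@6: {A} ∩ {A,G} = {A} (intersection, +0)
RS@6: {C} ∪ {T} = {C,T} (union, +1)
FNQRSTW@6: {A} ∪ {C,T} = {A,C,T} (union, +1)
QW@7: {A} ∪ {T} = {A,T} (union, +1)
FQW@7: {C} ∪ {A,T} = {A,C,T} (union, +1)
NT@7: {A} ∪ {C} = {A,C} (union, +1)
FNQTW@7: {A,C,T} ∩ {A,C} = {A,C} (intersection, +0)
RS@7: {G} ∪ {T} = {G,T} (union, +1)
FNQRSTW@7: {A,C} ∪ {G,T} = {A,C,G,T} (union, +1)
per-site changes: [3, 2, 4, 4, 4, 4, 4, 5]; total = 30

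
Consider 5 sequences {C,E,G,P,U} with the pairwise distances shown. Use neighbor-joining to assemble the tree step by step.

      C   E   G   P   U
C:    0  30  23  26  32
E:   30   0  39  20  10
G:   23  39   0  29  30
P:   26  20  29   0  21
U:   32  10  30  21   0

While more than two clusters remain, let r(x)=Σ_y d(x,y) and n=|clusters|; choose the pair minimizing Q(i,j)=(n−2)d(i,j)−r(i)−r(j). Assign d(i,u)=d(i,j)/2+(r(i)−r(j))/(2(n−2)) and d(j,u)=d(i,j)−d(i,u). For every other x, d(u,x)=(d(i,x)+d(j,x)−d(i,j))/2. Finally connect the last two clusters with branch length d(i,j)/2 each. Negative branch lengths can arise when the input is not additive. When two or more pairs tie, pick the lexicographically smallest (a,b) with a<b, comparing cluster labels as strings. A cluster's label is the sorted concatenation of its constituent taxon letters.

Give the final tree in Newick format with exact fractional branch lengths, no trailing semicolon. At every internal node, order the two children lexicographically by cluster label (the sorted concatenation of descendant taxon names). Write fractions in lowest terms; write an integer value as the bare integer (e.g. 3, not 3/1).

((((C:59/6,G:79/6):67/8,P:61/8):63/8,E:45/8):35/16,U:35/16)

1. join C+G (d=23, Q=-163) ⇒ CG; edges |C|=59/6, |G|=79/6
  updated: d(CG,E)=23, d(CG,P)=16, d(CG,U)=39/2
2. join CG+P (d=16, Q=-167/2) ⇒ CGP; edges |CG|=67/8, |P|=61/8
  updated: d(CGP,E)=27/2, d(CGP,U)=49/4
3. join CGP+E (d=27/2, Q=-143/4) ⇒ CEGP; edges |CGP|=63/8, |E|=45/8
  updated: d(CEGP,U)=35/8
4. join CEGP+U (d=35/8) ⇒ CEGPU; edges |CEGP|=35/16, |U|=35/16
final tree: ((((C:59/6,G:79/6):67/8,P:61/8):63/8,E:45/8):35/16,U:35/16)
total length: 455/8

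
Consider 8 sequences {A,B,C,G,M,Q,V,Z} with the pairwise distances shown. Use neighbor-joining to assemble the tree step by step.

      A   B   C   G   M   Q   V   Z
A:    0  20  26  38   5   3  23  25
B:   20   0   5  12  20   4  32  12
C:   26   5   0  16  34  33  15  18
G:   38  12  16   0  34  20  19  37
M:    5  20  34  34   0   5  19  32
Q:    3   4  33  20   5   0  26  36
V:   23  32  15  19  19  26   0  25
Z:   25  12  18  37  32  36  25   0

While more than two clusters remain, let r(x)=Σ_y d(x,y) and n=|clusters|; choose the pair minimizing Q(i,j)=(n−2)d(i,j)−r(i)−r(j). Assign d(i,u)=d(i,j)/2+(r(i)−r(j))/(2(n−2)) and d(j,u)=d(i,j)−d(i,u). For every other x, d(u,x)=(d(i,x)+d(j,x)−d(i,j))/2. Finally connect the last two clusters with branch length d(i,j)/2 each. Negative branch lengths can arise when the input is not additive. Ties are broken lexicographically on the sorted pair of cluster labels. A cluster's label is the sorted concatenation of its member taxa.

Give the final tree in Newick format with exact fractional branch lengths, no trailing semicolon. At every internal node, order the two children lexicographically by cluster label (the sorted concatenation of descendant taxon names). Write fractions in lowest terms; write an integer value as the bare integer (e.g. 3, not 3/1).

(((((((A:7/4,M:13/4):23/20,Q:7/20):345/32,B:-25/32):131/48,Z:643/48):127/32,C:99/32):93/32,G:329/32):279/64,V:279/64)

1. join A+M (d=5, Q=-259) ⇒ AM; edges |A|=7/4, |M|=13/4
  updated: d(AM,B)=35/2, d(AM,C)=55/2, d(AM,G)=67/2, d(AM,Q)=3/2, d(AM,V)=37/2, d(AM,Z)=26
2. join AM+Q (d=3/2, Q=-475/2) ⇒ AMQ; edges |AM|=23/20, |Q|=7/20
  updated: d(AMQ,B)=10, d(AMQ,C)=59/2, d(AMQ,G)=26, d(AMQ,V)=43/2, d(AMQ,Z)=121/4
3. join AMQ+B (d=10, Q=-593/4) ⇒ ABMQ; edges |AMQ|=345/32, |B|=-25/32
  updated: d(ABMQ,C)=49/4, d(ABMQ,G)=14, d(ABMQ,V)=87/4, d(ABMQ,Z)=129/8
4. join ABMQ+Z (d=129/8, Q=-895/8) ⇒ ABMQZ; edges |ABMQ|=131/48, |Z|=643/48
  updated: d(ABMQZ,C)=113/16, d(ABMQZ,G)=279/16, d(ABMQZ,V)=245/16
5. join ABMQZ+C (d=113/16, Q=-255/4) ⇒ ABCMQZ; edges |ABMQZ|=127/32, |C|=99/32
  updated: d(ABCMQZ,G)=211/16, d(ABCMQZ,V)=93/8
6. join ABCMQZ+G (d=211/16, Q=-701/16) ⇒ ABCGMQZ; edges |ABCMQZ|=93/32, |G|=329/32
  updated: d(ABCGMQZ,V)=279/32
7. join ABCGMQZ+V (d=279/32) ⇒ ABCGMQVZ; edges |ABCGMQZ|=279/64, |V|=279/64
final tree: (((((((A:7/4,M:13/4):23/20,Q:7/20):345/32,B:-25/32):131/48,Z:643/48):127/32,C:99/32):93/32,G:329/32):279/64,V:279/64)
total length: 1971/32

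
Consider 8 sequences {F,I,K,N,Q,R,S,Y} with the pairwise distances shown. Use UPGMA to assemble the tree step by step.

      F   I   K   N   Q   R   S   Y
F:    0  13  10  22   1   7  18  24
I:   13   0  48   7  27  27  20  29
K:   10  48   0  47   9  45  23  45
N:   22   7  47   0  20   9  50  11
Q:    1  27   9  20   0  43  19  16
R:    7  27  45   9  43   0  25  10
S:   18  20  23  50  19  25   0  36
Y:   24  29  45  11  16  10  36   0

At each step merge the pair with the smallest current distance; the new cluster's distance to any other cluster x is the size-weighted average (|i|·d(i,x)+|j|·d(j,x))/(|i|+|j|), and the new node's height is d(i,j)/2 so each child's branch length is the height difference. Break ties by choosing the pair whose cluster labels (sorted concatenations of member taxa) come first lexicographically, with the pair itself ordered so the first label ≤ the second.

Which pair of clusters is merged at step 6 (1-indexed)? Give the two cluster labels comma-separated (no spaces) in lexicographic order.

step 1: merge (F,Q) at d=1; branch lengths F→1/2, Q→1/2; new cluster FQ
  updated: d(FQ,I)=20, d(FQ,K)=19/2, d(FQ,N)=21, d(FQ,R)=25, d(FQ,S)=37/2, d(FQ,Y)=20
step 2: merge (I,N) at d=7; branch lengths I→7/2, N→7/2; new cluster IN
  updated: d(FQ,IN)=41/2, d(IN,K)=95/2, d(IN,R)=18, d(IN,S)=35, d(IN,Y)=20
step 3: merge (FQ,K) at d=19/2; branch lengths FQ→17/4, K→19/4; new cluster FKQ
  updated: d(FKQ,IN)=59/2, d(FKQ,R)=95/3, d(FKQ,S)=20, d(FKQ,Y)=85/3
step 4: merge (R,Y) at d=10; branch lengths R→5, Y→5; new cluster RY
  updated: d(FKQ,RY)=30, d(IN,RY)=19, d(RY,S)=61/2
step 5: merge (IN,RY) at d=19; branch lengths IN→6, RY→9/2; new cluster INRY
  updated: d(FKQ,INRY)=119/4, d(INRY,S)=131/4
step 6: merge (FKQ,S) at d=20; branch lengths FKQ→21/4, S→10; new cluster FKQS
  updated: d(FKQS,INRY)=61/2
step 7: merge (FKQS,INRY) at d=61/2; branch lengths FKQS→21/4, INRY→23/4; new cluster FIKNQRSY
final tree: ((((F:1/2,Q:1/2):17/4,K:19/4):21/4,S:10):21/4,((I:7/2,N:7/2):6,(R:5,Y:5):9/2):23/4)
total length: 255/4

FKQ,S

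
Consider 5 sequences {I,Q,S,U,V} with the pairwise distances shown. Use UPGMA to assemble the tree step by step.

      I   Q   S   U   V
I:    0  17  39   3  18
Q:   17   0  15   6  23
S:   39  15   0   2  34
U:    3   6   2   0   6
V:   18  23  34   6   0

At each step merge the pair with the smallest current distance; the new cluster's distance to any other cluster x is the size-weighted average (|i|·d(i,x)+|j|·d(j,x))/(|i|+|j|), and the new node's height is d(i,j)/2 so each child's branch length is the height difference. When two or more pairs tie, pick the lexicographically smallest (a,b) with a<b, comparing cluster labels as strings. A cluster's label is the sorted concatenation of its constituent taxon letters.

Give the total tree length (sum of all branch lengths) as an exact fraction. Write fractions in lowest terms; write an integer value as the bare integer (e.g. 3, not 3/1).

iteration 1: select S,U (d=2); attach at lengths (1, 1); label the merged cluster SU
  updated: d(I,SU)=21, d(Q,SU)=21/2, d(SU,V)=20
iteration 2: select Q,SU (d=21/2); attach at lengths (21/4, 17/4); label the merged cluster QSU
  updated: d(I,QSU)=59/3, d(QSU,V)=21
iteration 3: select I,V (d=18); attach at lengths (9, 9); label the merged cluster IV
  updated: d(IV,QSU)=61/3
iteration 4: select IV,QSU (d=61/3); attach at lengths (7/6, 59/12); label the merged cluster IQSUV
final tree: ((I:9,V:9):7/6,(Q:21/4,(S:1,U:1):17/4):59/12)
total length: 427/12

427/12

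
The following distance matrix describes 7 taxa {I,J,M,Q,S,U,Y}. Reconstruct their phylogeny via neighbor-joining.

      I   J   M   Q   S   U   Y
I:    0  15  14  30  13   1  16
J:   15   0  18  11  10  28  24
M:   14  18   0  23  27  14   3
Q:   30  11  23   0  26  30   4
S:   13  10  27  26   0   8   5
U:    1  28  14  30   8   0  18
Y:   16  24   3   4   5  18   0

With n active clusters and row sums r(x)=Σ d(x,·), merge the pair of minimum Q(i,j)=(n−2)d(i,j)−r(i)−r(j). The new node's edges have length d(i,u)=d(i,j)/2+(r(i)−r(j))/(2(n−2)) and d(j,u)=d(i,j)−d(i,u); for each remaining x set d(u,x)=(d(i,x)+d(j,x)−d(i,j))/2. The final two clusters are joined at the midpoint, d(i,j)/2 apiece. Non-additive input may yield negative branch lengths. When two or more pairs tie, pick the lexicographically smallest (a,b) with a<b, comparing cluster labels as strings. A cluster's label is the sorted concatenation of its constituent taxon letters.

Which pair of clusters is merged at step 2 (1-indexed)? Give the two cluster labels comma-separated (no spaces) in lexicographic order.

iteration 1: select I,U (d=1, Q=-183); attach at lengths (-1/2, 3/2); label the merged cluster IU
  updated: d(IU,J)=21, d(IU,M)=27/2, d(IU,Q)=59/2, d(IU,S)=10, d(IU,Y)=33/2
iteration 2: select J,Q (d=11, Q=-267/2); attach at lengths (69/16, 107/16); label the merged cluster JQ
  updated: d(IU,JQ)=79/4, d(JQ,M)=15, d(JQ,S)=25/2, d(JQ,Y)=17/2
iteration 3: select IU,S (d=10, Q=-337/4); attach at lengths (47/8, 33/8); label the merged cluster ISU
  updated: d(ISU,JQ)=89/8, d(ISU,M)=61/4, d(ISU,Y)=23/4
iteration 4: select ISU,JQ (d=89/8, Q=-89/2); attach at lengths (79/16, 99/16); label the merged cluster IJQSU
  updated: d(IJQSU,M)=153/16, d(IJQSU,Y)=25/16
iteration 5: select IJQSU,M (d=153/16, Q=-113/8); attach at lengths (65/16, 11/2); label the merged cluster IJMQSU
  updated: d(IJMQSU,Y)=-5/2
iteration 6: select IJMQSU,Y (d=-5/2); attach at lengths (-5/4, -5/4); label the merged cluster IJMQSUY
final tree: (((((I:-1/2,U:3/2):47/8,S:33/8):79/16,(J:69/16,Q:107/16):99/16):65/16,M:11/2):-5/4,Y:-5/4)
total length: 643/16

J,Q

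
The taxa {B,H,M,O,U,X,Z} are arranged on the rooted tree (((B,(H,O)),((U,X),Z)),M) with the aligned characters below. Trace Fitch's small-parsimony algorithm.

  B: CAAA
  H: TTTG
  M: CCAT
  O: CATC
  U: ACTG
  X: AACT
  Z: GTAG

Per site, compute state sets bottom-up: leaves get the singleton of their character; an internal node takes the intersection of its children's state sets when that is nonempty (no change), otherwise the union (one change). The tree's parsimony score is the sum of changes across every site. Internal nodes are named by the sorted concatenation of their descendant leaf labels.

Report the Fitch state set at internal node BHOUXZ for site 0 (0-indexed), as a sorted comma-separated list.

A,C,G

[col 0] HO: children H:{T}, O:{C} ∪→ {C,T}; cost 1
[col 0] BHO: children B:{C}, HO:{C,T} ∩→ {C}; cost 0
[col 0] UX: children U:{A}, X:{A} ∩→ {A}; cost 0
[col 0] UXZ: children UX:{A}, Z:{G} ∪→ {A,G}; cost 1
[col 0] BHOUXZ: children BHO:{C}, UXZ:{A,G} ∪→ {A,C,G}; cost 1
[col 0] BHMOUXZ: children BHOUXZ:{A,C,G}, M:{C} ∩→ {C}; cost 0
[col 1] HO: children H:{T}, O:{A} ∪→ {A,T}; cost 1
[col 1] BHO: children B:{A}, HO:{A,T} ∩→ {A}; cost 0
[col 1] UX: children U:{C}, X:{A} ∪→ {A,C}; cost 1
[col 1] UXZ: children UX:{A,C}, Z:{T} ∪→ {A,C,T}; cost 1
[col 1] BHOUXZ: children BHO:{A}, UXZ:{A,C,T} ∩→ {A}; cost 0
[col 1] BHMOUXZ: children BHOUXZ:{A}, M:{C} ∪→ {A,C}; cost 1
[col 2] HO: children H:{T}, O:{T} ∩→ {T}; cost 0
[col 2] BHO: children B:{A}, HO:{T} ∪→ {A,T}; cost 1
[col 2] UX: children U:{T}, X:{C} ∪→ {C,T}; cost 1
[col 2] UXZ: children UX:{C,T}, Z:{A} ∪→ {A,C,T}; cost 1
[col 2] BHOUXZ: children BHO:{A,T}, UXZ:{A,C,T} ∩→ {A,T}; cost 0
[col 2] BHMOUXZ: children BHOUXZ:{A,T}, M:{A} ∩→ {A}; cost 0
[col 3] HO: children H:{G}, O:{C} ∪→ {C,G}; cost 1
[col 3] BHO: children B:{A}, HO:{C,G} ∪→ {A,C,G}; cost 1
[col 3] UX: children U:{G}, X:{T} ∪→ {G,T}; cost 1
[col 3] UXZ: children UX:{G,T}, Z:{G} ∩→ {G}; cost 0
[col 3] BHOUXZ: children BHO:{A,C,G}, UXZ:{G} ∩→ {G}; cost 0
[col 3] BHMOUXZ: children BHOUXZ:{G}, M:{T} ∪→ {G,T}; cost 1
per-site changes: [3, 4, 3, 4]; total = 14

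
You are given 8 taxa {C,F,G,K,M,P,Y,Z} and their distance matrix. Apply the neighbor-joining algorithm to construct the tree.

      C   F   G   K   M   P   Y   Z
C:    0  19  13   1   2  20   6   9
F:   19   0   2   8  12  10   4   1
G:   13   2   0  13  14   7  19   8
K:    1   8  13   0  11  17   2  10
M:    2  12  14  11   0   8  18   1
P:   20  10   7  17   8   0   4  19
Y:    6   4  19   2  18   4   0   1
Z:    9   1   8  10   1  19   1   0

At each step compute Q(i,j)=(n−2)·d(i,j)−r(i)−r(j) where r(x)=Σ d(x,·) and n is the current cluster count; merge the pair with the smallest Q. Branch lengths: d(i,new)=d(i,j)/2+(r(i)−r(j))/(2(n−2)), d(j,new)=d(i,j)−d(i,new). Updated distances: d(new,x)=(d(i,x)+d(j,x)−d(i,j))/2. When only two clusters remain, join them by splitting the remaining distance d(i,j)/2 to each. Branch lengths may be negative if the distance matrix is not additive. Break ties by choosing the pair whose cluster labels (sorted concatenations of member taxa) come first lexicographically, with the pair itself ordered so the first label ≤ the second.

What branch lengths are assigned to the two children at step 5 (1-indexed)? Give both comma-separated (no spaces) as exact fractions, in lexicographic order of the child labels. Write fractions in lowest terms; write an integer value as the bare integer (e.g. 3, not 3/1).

73/16,39/16

step 1: merge (C,K) at d=1, Q=-126; branch lengths C→7/6, K→-1/6; new cluster CK
  updated: d(CK,F)=13, d(CK,G)=25/2, d(CK,M)=6, d(CK,P)=18, d(CK,Y)=7/2, d(CK,Z)=9
step 2: merge (P,Y) at d=4, Q=-191/2; branch lengths P→73/20, Y→7/20; new cluster PY
  updated: d(CK,PY)=35/4, d(F,PY)=5, d(G,PY)=11, d(M,PY)=11, d(PY,Z)=8
step 3: merge (F,G) at d=2, Q=-145/2; branch lengths F→-13/16, G→45/16; new cluster FG
  updated: d(CK,FG)=47/4, d(FG,M)=12, d(FG,PY)=7, d(FG,Z)=7/2
step 4: merge (M,Z) at d=1, Q=-97/2; branch lengths M→23/12, Z→-11/12; new cluster MZ
  updated: d(CK,MZ)=7, d(FG,MZ)=29/4, d(MZ,PY)=9
step 5: merge (CK,MZ) at d=7, Q=-147/4; branch lengths CK→73/16, MZ→39/16; new cluster CKMZ
  updated: d(CKMZ,FG)=6, d(CKMZ,PY)=43/8
step 6: merge (CKMZ,FG) at d=6, Q=-147/8; branch lengths CKMZ→35/16, FG→61/16; new cluster CFGKMZ
  updated: d(CFGKMZ,PY)=51/16
step 7: merge (CFGKMZ,PY) at d=51/16; branch lengths CFGKMZ→51/32, PY→51/32; new cluster CFGKMPYZ
final tree: ((((C:7/6,K:-1/6):73/16,(M:23/12,Z:-11/12):39/16):35/16,(F:-13/16,G:45/16):61/16):51/32,(P:73/20,Y:7/20):51/32)
total length: 387/16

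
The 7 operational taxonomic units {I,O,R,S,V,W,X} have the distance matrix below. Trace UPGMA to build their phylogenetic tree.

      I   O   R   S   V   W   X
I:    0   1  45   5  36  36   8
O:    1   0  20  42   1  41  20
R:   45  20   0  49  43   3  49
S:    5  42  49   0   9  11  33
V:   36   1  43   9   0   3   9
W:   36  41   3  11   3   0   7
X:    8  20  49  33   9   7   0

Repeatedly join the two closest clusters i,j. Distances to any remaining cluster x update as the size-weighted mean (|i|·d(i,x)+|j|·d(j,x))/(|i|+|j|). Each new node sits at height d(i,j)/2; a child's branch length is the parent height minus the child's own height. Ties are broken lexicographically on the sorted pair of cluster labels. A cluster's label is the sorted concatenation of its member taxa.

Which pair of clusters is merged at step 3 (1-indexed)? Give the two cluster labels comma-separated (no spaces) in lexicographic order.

1. join I+O (d=1) ⇒ IO; edges |I|=1/2, |O|=1/2
  updated: d(IO,R)=65/2, d(IO,S)=47/2, d(IO,V)=37/2, d(IO,W)=77/2, d(IO,X)=14
2. join R+W (d=3) ⇒ RW; edges |R|=3/2, |W|=3/2
  updated: d(IO,RW)=71/2, d(RW,S)=30, d(RW,V)=23, d(RW,X)=28
3. join S+V (d=9) ⇒ SV; edges |S|=9/2, |V|=9/2
  updated: d(IO,SV)=21, d(RW,SV)=53/2, d(SV,X)=21
4. join IO+X (d=14) ⇒ IOX; edges |IO|=13/2, |X|=7
  updated: d(IOX,RW)=33, d(IOX,SV)=21
5. join IOX+SV (d=21) ⇒ IOSVX; edges |IOX|=7/2, |SV|=6
  updated: d(IOSVX,RW)=152/5
6. join IOSVX+RW (d=152/5) ⇒ IORSVWX; edges |IOSVX|=47/10, |RW|=137/10
final tree: ((((I:1/2,O:1/2):13/2,X:7):7/2,(S:9/2,V:9/2):6):47/10,(R:3/2,W:3/2):137/10)
total length: 272/5

S,V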